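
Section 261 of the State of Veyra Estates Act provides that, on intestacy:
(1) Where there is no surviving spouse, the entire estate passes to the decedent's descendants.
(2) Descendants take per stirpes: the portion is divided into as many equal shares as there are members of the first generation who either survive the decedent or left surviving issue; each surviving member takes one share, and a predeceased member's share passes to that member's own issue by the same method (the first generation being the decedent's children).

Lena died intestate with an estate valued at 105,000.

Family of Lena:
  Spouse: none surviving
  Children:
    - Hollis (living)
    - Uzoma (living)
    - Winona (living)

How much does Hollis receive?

The entire 105,000 passes to the descendants.
That amount (105,000) is divided into 3 shares of 35,000: Hollis, Uzoma, and Winona each take 35,000.

Hollis receives 35,000.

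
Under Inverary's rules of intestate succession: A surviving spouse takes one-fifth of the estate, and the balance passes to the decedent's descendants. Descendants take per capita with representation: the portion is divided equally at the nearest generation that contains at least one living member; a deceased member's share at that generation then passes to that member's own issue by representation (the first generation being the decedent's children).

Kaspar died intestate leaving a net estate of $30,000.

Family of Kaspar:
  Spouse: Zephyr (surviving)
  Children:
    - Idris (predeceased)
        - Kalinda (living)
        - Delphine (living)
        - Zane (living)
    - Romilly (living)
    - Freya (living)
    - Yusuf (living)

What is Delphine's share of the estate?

Delphine receives $2,000.

Zephyr takes one-fifth of $30,000 = $6,000. The remaining $24,000 passes to the descendants.
The descendants' portion ($24,000) is divided into 4 shares of $6,000: Romilly, Freya, and Yusuf each take $6,000; Idris's $6,000 share passes to Idris's issue.
Idris's share ($6,000) is divided into 3 shares of $2,000: Kalinda, Delphine, and Zane each take $2,000.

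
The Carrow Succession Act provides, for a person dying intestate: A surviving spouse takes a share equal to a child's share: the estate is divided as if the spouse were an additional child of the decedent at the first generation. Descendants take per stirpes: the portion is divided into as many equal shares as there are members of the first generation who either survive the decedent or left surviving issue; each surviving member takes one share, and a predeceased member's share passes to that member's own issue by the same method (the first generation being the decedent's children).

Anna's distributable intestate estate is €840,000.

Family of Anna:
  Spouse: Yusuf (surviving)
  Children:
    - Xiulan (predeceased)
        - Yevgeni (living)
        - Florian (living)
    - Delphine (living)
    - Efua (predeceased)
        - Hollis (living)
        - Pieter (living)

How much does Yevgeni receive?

Yevgeni receives €105,000.

The spouse counts as an additional share at the children's level, so there are 4 primary shares of €210,000. Yusuf takes one such share (€210,000).
The children's combined portion (€630,000) is divided into 3 shares of €210,000: Delphine takes €210,000; Xiulan's €210,000 share passes to Xiulan's issue; Efua's €210,000 share passes to Efua's issue.
Xiulan's share (€210,000) is divided into 2 shares of €105,000: Yevgeni and Florian each take €105,000.
Efua's share (€210,000) is divided into 2 shares of €105,000: Hollis and Pieter each take €105,000.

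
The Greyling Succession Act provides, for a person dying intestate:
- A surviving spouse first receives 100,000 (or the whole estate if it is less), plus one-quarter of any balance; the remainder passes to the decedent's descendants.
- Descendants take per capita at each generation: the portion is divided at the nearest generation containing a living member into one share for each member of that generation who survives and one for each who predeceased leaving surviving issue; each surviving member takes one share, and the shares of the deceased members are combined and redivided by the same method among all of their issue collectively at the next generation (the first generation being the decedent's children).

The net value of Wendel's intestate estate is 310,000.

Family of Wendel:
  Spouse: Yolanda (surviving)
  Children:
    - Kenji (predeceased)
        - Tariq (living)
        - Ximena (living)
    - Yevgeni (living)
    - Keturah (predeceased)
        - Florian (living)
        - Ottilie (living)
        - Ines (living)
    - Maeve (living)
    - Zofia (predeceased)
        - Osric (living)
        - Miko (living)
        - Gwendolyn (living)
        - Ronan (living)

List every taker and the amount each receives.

Yolanda: 152,500; Tariq: 10,500; Ximena: 10,500; Yevgeni: 31,500; Florian: 10,500; Ottilie: 10,500; Ines: 10,500; Maeve: 31,500; Osric: 10,500; Miko: 10,500; Gwendolyn: 10,500; Ronan: 10,500

Yolanda first takes 100,000, leaving a balance of 210,000. Yolanda then takes one-quarter of the balance (52,500), for a total of 152,500. The remaining 157,500 passes to the descendants.
The descendants' portion (157,500) is divided at the children's generation into 5 shares of 31,500. Yevgeni and Maeve each take 31,500. The 3 shares of the deceased (Kenji, Keturah, and Zofia) are combined into a pool of 94,500.
That pool (94,500) is divided at the grandchildren's generation equally among Tariq, Ximena, Florian, Ottilie, Ines, Osric, Miko, Gwendolyn, and Ronan: 10,500 each.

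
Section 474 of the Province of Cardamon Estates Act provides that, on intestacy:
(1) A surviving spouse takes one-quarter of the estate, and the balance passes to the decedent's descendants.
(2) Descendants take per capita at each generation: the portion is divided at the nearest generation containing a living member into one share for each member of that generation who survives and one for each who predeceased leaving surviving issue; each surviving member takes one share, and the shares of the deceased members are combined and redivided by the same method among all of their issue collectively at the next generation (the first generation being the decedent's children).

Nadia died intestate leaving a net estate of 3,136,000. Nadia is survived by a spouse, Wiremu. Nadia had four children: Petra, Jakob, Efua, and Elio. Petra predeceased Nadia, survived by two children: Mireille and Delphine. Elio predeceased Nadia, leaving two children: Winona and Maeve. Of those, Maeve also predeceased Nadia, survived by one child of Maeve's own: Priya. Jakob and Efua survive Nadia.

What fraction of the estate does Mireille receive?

Mireille receives 3/32 of the estate.

Wiremu takes one-quarter of 3,136,000 = 784,000. The remaining 2,352,000 passes to the descendants.
The descendants' portion (2,352,000) is divided at the children's generation into 4 shares of 588,000. Jakob and Efua each take 588,000. The 2 shares of the deceased (Petra and Elio) are combined into a pool of 1,176,000.
That pool (1,176,000) is divided at the grandchildren's generation into 4 shares of 294,000. Mireille, Delphine, and Winona each take 294,000. The remaining share for the deceased Maeve (294,000) is carried to the next generation.
That pool (294,000) passes entirely to Priya, the sole taker at the great-grandchildren's generation.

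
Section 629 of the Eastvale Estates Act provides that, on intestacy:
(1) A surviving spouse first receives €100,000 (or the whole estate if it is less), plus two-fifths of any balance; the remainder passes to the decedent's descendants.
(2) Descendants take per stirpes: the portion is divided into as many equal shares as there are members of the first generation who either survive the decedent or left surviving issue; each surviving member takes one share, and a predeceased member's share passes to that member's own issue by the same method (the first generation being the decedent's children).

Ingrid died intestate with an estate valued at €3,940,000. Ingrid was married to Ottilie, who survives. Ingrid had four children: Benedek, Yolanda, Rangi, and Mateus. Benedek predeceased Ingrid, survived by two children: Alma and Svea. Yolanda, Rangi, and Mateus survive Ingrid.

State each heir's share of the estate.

Ottilie first takes €100,000, leaving a balance of €3,840,000. Ottilie then takes two-fifths of the balance (€1,536,000), for a total of €1,636,000. The remaining €2,304,000 passes to the descendants.
The descendants' portion (€2,304,000) is divided into 4 shares of €576,000: Yolanda, Rangi, and Mateus each take €576,000; Benedek's €576,000 share passes to Benedek's issue.
Benedek's share (€576,000) is divided into 2 shares of €288,000: Alma and Svea each take €288,000.

Ottilie: €1,636,000; Alma: €288,000; Svea: €288,000; Yolanda: €576,000; Rangi: €576,000; Mateus: €576,000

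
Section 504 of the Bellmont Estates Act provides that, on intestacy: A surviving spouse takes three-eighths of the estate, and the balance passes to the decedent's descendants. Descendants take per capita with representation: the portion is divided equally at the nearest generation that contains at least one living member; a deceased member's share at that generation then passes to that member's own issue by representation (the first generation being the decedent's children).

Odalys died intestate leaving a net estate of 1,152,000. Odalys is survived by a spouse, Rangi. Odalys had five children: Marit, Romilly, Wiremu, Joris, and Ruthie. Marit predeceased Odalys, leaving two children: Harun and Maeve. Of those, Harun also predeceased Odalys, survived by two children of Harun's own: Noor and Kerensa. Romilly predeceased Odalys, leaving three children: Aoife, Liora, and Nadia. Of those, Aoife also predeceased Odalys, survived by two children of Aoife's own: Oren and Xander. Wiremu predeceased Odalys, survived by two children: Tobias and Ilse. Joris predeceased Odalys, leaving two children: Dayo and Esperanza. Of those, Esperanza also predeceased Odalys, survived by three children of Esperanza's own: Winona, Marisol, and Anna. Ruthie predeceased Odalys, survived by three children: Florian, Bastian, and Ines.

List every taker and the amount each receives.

Rangi takes three-eighths of 1,152,000 = 432,000. The remaining 720,000 passes to the descendants.
No child survives, so the initial division is made at the grandchildren's generation.
The descendants' portion (720,000) is divided into 12 shares of 60,000: Maeve, Liora, Nadia, Tobias, Ilse, Dayo, Florian, Bastian, and Ines each take 60,000; Harun's 60,000 share passes to Harun's issue; Aoife's 60,000 share passes to Aoife's issue; Esperanza's 60,000 share passes to Esperanza's issue.
Harun's share (60,000) is divided into 2 shares of 30,000: Noor and Kerensa each take 30,000.
Aoife's share (60,000) is divided into 2 shares of 30,000: Oren and Xander each take 30,000.
Esperanza's share (60,000) is divided into 3 shares of 20,000: Winona, Marisol, and Anna each take 20,000.

Rangi: 432,000; Noor: 30,000; Kerensa: 30,000; Maeve: 60,000; Oren: 30,000; Xander: 30,000; Liora: 60,000; Nadia: 60,000; Tobias: 60,000; Ilse: 60,000; Dayo: 60,000; Winona: 20,000; Marisol: 20,000; Anna: 20,000; Florian: 60,000; Bastian: 60,000; Ines: 60,000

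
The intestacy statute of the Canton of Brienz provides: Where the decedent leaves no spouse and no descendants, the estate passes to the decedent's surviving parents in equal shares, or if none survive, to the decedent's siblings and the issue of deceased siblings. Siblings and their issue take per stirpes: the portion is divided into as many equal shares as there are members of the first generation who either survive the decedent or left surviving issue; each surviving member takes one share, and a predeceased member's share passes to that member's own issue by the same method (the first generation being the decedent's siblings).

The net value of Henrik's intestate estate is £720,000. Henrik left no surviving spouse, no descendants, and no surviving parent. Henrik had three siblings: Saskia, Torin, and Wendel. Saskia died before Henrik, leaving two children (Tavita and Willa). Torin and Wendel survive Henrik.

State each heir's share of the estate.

Tavita: £120,000; Willa: £120,000; Torin: £240,000; Wendel: £240,000

The entire £720,000 passes to the siblings and their issue.
That amount (£720,000) is divided into 3 shares of £240,000: Torin and Wendel each take £240,000; Saskia's £240,000 share passes to Saskia's issue.
Saskia's share (£240,000) is divided into 2 shares of £120,000: Tavita and Willa each take £120,000.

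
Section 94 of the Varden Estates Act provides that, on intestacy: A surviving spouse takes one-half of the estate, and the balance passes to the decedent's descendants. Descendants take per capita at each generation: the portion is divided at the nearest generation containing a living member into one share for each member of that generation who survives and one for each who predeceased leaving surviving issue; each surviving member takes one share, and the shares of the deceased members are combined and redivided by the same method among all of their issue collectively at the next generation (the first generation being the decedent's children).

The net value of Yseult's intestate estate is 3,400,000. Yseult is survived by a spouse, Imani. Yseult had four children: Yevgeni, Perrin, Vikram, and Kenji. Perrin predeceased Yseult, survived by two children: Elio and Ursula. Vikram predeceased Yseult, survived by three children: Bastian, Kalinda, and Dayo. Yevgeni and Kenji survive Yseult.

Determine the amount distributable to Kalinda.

Imani takes one-half of 3,400,000 = 1,700,000. The remaining 1,700,000 passes to the descendants.
The descendants' portion (1,700,000) is divided at the children's generation into 4 shares of 425,000. Yevgeni and Kenji each take 425,000. The 2 shares of the deceased (Perrin and Vikram) are combined into a pool of 850,000.
That pool (850,000) is divided at the grandchildren's generation equally among Elio, Ursula, Bastian, Kalinda, and Dayo: 170,000 each.

Kalinda receives 170,000.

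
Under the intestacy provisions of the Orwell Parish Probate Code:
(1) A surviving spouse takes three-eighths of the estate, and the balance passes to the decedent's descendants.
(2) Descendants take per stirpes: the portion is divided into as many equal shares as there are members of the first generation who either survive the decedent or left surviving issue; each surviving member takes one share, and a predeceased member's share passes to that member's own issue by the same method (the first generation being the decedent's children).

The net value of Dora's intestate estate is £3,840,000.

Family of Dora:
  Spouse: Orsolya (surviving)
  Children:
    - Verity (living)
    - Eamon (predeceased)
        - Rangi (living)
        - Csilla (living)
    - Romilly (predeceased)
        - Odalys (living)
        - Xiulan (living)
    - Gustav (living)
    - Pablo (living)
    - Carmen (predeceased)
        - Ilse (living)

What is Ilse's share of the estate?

Orsolya takes three-eighths of £3,840,000 = £1,440,000. The remaining £2,400,000 passes to the descendants.
The descendants' portion (£2,400,000) is divided into 6 shares of £400,000: Verity, Gustav, and Pablo each take £400,000; Eamon's £400,000 share passes to Eamon's issue; Romilly's £400,000 share passes to Romilly's issue; Carmen's £400,000 share passes to Carmen's issue.
Eamon's share (£400,000) is divided into 2 shares of £200,000: Rangi and Csilla each take £200,000.
Romilly's share (£400,000) is divided into 2 shares of £200,000: Odalys and Xiulan each take £200,000.
Carmen's share (£400,000) passes entirely to Ilse.

Ilse receives £400,000.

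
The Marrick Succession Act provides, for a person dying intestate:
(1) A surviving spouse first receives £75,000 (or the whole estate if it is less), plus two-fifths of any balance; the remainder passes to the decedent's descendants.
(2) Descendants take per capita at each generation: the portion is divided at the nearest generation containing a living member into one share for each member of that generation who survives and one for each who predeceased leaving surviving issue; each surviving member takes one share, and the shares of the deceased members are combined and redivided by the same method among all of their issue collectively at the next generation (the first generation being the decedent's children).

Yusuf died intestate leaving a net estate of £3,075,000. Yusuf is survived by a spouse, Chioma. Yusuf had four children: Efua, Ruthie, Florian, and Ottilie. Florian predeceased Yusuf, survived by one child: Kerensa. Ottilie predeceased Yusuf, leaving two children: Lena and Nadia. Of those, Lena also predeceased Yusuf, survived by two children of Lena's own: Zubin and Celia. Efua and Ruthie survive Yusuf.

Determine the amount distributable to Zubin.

Zubin receives £150,000.

Chioma first takes £75,000, leaving a balance of £3,000,000. Chioma then takes two-fifths of the balance (£1,200,000), for a total of £1,275,000. The remaining £1,800,000 passes to the descendants.
The descendants' portion (£1,800,000) is divided at the children's generation into 4 shares of £450,000. Efua and Ruthie each take £450,000. The 2 shares of the deceased (Florian and Ottilie) are combined into a pool of £900,000.
That pool (£900,000) is divided at the grandchildren's generation into 3 shares of £300,000. Kerensa and Nadia each take £300,000. The remaining share for the deceased Lena (£300,000) is carried to the next generation.
That pool (£300,000) is divided at the great-grandchildren's generation equally among Zubin and Celia: £150,000 each.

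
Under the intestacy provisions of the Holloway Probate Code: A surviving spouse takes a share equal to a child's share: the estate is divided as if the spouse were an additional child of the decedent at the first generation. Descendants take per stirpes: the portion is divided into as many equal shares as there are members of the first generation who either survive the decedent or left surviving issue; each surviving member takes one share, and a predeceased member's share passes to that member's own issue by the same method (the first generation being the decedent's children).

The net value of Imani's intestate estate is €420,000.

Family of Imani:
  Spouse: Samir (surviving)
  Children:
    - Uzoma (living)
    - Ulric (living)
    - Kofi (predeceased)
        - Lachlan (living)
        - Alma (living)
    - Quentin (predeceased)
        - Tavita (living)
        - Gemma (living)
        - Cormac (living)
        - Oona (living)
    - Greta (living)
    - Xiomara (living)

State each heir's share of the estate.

The spouse counts as an additional share at the children's level, so there are 7 primary shares of €60,000. Samir takes one such share (€60,000).
The children's combined portion (€360,000) is divided into 6 shares of €60,000: Uzoma, Ulric, Greta, and Xiomara each take €60,000; Kofi's €60,000 share passes to Kofi's issue; Quentin's €60,000 share passes to Quentin's issue.
Kofi's share (€60,000) is divided into 2 shares of €30,000: Lachlan and Alma each take €30,000.
Quentin's share (€60,000) is divided into 4 shares of €15,000: Tavita, Gemma, Cormac, and Oona each take €15,000.

Samir: €60,000; Uzoma: €60,000; Ulric: €60,000; Lachlan: €30,000; Alma: €30,000; Tavita: €15,000; Gemma: €15,000; Cormac: €15,000; Oona: €15,000; Greta: €60,000; Xiomara: €60,000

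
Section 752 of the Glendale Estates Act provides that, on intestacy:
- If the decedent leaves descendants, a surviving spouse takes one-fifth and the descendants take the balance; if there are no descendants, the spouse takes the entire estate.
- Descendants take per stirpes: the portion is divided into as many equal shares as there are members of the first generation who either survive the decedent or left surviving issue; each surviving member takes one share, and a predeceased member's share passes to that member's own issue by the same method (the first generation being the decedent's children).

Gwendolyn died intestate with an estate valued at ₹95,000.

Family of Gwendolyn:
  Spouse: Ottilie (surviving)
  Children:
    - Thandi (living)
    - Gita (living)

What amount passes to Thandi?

Ottilie takes one-fifth of ₹95,000 = ₹19,000. The remaining ₹76,000 passes to the descendants.
The descendants' portion (₹76,000) is divided into 2 shares of ₹38,000: Thandi and Gita each take ₹38,000.

Thandi receives ₹38,000.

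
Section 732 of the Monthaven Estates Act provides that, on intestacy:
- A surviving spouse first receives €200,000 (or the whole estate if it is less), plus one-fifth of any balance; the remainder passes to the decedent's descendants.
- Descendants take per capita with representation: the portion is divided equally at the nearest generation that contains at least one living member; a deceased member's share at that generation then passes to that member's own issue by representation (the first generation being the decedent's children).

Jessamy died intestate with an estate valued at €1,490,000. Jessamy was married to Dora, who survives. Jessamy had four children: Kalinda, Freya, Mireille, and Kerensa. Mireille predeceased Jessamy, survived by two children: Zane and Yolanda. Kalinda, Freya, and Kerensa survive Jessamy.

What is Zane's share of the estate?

Zane receives €129,000.

Dora first takes €200,000, leaving a balance of €1,290,000. Dora then takes one-fifth of the balance (€258,000), for a total of €458,000. The remaining €1,032,000 passes to the descendants.
The descendants' portion (€1,032,000) is divided into 4 shares of €258,000: Kalinda, Freya, and Kerensa each take €258,000; Mireille's €258,000 share passes to Mireille's issue.
Mireille's share (€258,000) is divided into 2 shares of €129,000: Zane and Yolanda each take €129,000.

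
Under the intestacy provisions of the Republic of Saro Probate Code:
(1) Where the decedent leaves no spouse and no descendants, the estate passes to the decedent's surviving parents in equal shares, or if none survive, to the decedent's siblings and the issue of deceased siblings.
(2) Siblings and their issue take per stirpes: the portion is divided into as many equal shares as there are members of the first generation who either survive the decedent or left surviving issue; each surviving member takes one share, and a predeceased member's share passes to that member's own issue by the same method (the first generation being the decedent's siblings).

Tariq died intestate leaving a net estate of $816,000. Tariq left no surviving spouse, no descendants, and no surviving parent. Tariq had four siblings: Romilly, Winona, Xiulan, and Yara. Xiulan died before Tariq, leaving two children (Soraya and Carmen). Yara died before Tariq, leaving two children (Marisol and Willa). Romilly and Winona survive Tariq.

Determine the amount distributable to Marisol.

The entire $816,000 passes to the siblings and their issue.
That amount ($816,000) is divided into 4 shares of $204,000: Romilly and Winona each take $204,000; Xiulan's $204,000 share passes to Xiulan's issue; Yara's $204,000 share passes to Yara's issue.
Xiulan's share ($204,000) is divided into 2 shares of $102,000: Soraya and Carmen each take $102,000.
Yara's share ($204,000) is divided into 2 shares of $102,000: Marisol and Willa each take $102,000.

Marisol receives $102,000.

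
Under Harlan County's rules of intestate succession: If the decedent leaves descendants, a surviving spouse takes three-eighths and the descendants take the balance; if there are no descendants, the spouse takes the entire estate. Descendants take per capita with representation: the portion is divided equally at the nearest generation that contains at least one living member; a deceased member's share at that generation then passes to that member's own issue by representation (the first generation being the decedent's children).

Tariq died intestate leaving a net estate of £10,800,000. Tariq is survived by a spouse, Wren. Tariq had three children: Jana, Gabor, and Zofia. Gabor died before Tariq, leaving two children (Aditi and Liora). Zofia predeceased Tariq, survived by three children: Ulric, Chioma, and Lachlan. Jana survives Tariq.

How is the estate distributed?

Wren: £4,050,000; Jana: £2,250,000; Aditi: £1,125,000; Liora: £1,125,000; Ulric: £750,000; Chioma: £750,000; Lachlan: £750,000

Wren takes three-eighths of £10,800,000 = £4,050,000. The remaining £6,750,000 passes to the descendants.
The descendants' portion (£6,750,000) is divided into 3 shares of £2,250,000: Jana takes £2,250,000; Gabor's £2,250,000 share passes to Gabor's issue; Zofia's £2,250,000 share passes to Zofia's issue.
Gabor's share (£2,250,000) is divided into 2 shares of £1,125,000: Aditi and Liora each take £1,125,000.
Zofia's share (£2,250,000) is divided into 3 shares of £750,000: Ulric, Chioma, and Lachlan each take £750,000.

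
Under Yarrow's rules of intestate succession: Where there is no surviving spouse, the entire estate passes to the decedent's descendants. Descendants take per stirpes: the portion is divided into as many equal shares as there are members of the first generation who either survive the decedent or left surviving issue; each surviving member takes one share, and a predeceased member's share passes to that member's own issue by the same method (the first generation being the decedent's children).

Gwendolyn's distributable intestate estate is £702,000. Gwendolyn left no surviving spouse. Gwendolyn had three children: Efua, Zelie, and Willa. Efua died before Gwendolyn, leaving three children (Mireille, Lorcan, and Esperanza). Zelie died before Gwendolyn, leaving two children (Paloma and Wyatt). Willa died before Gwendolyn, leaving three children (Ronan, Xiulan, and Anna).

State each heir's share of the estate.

The entire £702,000 passes to the descendants.
That amount (£702,000) is divided into 3 shares of £234,000: Efua's £234,000 share passes to Efua's issue; Zelie's £234,000 share passes to Zelie's issue; Willa's £234,000 share passes to Willa's issue.
Efua's share (£234,000) is divided into 3 shares of £78,000: Mireille, Lorcan, and Esperanza each take £78,000.
Zelie's share (£234,000) is divided into 2 shares of £117,000: Paloma and Wyatt each take £117,000.
Willa's share (£234,000) is divided into 3 shares of £78,000: Ronan, Xiulan, and Anna each take £78,000.

Mireille: £78,000; Lorcan: £78,000; Esperanza: £78,000; Paloma: £117,000; Wyatt: £117,000; Ronan: £78,000; Xiulan: £78,000; Anna: £78,000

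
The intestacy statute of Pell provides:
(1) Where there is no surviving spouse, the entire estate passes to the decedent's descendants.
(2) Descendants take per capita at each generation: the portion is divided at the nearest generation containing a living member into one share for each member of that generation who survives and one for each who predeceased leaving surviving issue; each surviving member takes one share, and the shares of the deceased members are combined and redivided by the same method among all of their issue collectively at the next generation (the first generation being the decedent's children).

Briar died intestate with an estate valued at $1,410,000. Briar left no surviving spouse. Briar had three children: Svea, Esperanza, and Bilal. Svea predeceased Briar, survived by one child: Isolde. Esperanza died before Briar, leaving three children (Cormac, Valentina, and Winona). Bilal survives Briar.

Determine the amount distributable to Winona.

The entire $1,410,000 passes to the descendants.
That amount ($1,410,000) is divided at the children's generation into 3 shares of $470,000. Bilal takes $470,000. The 2 shares of the deceased (Svea and Esperanza) are combined into a pool of $940,000.
That pool ($940,000) is divided at the grandchildren's generation equally among Isolde, Cormac, Valentina, and Winona: $235,000 each.

Winona receives $235,000.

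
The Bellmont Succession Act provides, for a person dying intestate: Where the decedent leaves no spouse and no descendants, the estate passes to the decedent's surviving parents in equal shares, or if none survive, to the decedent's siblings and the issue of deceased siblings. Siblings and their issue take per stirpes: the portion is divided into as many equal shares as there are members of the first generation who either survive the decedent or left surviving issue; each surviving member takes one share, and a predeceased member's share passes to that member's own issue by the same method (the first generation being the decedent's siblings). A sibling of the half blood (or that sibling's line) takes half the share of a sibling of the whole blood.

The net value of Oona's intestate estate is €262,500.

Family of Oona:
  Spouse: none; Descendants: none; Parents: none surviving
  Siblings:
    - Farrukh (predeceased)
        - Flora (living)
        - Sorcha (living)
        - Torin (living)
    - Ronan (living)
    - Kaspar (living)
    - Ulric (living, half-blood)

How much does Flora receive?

Flora receives €25,000.

The entire €262,500 passes to the siblings and their issue.
Counting each half-blood sibling's line as half a unit, there are 7/2 units in €262,500, so one unit is €75,000. Whole-blood lines (Farrukh, Ronan, and Kaspar) take €75,000 each; half-blood lines (Ulric) take €37,500 each.
Farrukh's share (€75,000) is divided into 3 shares of €25,000: Flora, Sorcha, and Torin each take €25,000.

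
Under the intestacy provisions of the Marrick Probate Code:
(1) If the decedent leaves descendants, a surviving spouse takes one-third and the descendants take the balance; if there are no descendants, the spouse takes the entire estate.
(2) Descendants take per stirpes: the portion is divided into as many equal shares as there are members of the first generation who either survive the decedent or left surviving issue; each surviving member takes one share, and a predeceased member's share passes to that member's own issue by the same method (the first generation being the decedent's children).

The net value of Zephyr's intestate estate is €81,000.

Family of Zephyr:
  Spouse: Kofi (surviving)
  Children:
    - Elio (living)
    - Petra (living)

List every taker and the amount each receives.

Kofi: €27,000; Elio: €27,000; Petra: €27,000

Kofi takes one-third of €81,000 = €27,000. The remaining €54,000 passes to the descendants.
The descendants' portion (€54,000) is divided into 2 shares of €27,000: Elio and Petra each take €27,000.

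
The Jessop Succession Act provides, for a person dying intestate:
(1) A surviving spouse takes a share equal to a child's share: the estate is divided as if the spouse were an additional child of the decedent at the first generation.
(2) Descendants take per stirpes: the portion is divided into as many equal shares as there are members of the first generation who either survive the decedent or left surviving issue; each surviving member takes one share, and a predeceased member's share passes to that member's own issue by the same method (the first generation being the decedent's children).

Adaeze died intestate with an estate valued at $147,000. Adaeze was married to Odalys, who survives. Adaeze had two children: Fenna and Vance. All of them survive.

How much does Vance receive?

The spouse counts as an additional share at the children's level, so there are 3 primary shares of $49,000. Odalys takes one such share ($49,000).
The children's combined portion ($98,000) is divided into 2 shares of $49,000: Fenna and Vance each take $49,000.

Vance receives $49,000.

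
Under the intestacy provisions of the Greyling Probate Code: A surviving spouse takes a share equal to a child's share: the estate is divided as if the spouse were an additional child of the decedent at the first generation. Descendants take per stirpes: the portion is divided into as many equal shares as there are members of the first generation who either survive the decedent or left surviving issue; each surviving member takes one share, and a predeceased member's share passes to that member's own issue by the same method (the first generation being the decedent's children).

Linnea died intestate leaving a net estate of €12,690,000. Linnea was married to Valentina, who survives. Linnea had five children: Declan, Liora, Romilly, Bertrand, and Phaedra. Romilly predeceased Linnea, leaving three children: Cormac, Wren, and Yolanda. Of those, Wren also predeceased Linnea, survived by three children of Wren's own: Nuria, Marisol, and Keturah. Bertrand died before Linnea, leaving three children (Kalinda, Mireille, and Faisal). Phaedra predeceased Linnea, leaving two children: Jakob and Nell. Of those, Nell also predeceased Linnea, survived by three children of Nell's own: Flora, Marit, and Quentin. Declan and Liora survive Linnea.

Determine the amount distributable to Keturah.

Keturah receives €235,000.

The spouse counts as an additional share at the children's level, so there are 6 primary shares of €2,115,000. Valentina takes one such share (€2,115,000).
The children's combined portion (€10,575,000) is divided into 5 shares of €2,115,000: Declan and Liora each take €2,115,000; Romilly's €2,115,000 share passes to Romilly's issue; Bertrand's €2,115,000 share passes to Bertrand's issue; Phaedra's €2,115,000 share passes to Phaedra's issue.
Romilly's share (€2,115,000) is divided into 3 shares of €705,000: Cormac and Yolanda each take €705,000; Wren's €705,000 share passes to Wren's issue.
Wren's share (€705,000) is divided into 3 shares of €235,000: Nuria, Marisol, and Keturah each take €235,000.
Bertrand's share (€2,115,000) is divided into 3 shares of €705,000: Kalinda, Mireille, and Faisal each take €705,000.
Phaedra's share (€2,115,000) is divided into 2 shares of €1,057,500: Jakob takes €1,057,500; Nell's €1,057,500 share passes to Nell's issue.
Nell's share (€1,057,500) is divided into 3 shares of €352,500: Flora, Marit, and Quentin each take €352,500.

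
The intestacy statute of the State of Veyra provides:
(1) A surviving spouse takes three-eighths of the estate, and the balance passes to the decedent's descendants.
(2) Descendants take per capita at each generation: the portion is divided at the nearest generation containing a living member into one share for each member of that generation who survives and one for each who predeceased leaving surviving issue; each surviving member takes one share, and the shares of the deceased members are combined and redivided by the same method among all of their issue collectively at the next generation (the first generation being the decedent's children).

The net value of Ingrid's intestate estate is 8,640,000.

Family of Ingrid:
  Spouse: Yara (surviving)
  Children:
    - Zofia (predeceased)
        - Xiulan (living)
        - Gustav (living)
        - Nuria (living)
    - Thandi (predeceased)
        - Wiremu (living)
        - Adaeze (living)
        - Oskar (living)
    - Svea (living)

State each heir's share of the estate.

Yara takes three-eighths of 8,640,000 = 3,240,000. The remaining 5,400,000 passes to the descendants.
The descendants' portion (5,400,000) is divided at the children's generation into 3 shares of 1,800,000. Svea takes 1,800,000. The 2 shares of the deceased (Zofia and Thandi) are combined into a pool of 3,600,000.
That pool (3,600,000) is divided at the grandchildren's generation equally among Xiulan, Gustav, Nuria, Wiremu, Adaeze, and Oskar: 600,000 each.

Yara: 3,240,000; Xiulan: 600,000; Gustav: 600,000; Nuria: 600,000; Wiremu: 600,000; Adaeze: 600,000; Oskar: 600,000; Svea: 1,800,000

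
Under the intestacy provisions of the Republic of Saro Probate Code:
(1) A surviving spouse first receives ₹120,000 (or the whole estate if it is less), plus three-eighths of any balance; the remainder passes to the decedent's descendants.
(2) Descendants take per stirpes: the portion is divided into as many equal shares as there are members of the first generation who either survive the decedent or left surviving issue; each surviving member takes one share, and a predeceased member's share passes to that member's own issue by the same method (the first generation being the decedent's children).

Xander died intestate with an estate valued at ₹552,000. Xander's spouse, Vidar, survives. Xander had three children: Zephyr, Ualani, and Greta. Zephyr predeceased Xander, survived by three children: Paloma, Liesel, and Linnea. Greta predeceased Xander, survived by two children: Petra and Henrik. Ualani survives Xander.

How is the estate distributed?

Vidar first takes ₹120,000, leaving a balance of ₹432,000. Vidar then takes three-eighths of the balance (₹162,000), for a total of ₹282,000. The remaining ₹270,000 passes to the descendants.
The descendants' portion (₹270,000) is divided into 3 shares of ₹90,000: Ualani takes ₹90,000; Zephyr's ₹90,000 share passes to Zephyr's issue; Greta's ₹90,000 share passes to Greta's issue.
Zephyr's share (₹90,000) is divided into 3 shares of ₹30,000: Paloma, Liesel, and Linnea each take ₹30,000.
Greta's share (₹90,000) is divided into 2 shares of ₹45,000: Petra and Henrik each take ₹45,000.

Vidar: ₹282,000; Paloma: ₹30,000; Liesel: ₹30,000; Linnea: ₹30,000; Ualani: ₹90,000; Petra: ₹45,000; Henrik: ₹45,000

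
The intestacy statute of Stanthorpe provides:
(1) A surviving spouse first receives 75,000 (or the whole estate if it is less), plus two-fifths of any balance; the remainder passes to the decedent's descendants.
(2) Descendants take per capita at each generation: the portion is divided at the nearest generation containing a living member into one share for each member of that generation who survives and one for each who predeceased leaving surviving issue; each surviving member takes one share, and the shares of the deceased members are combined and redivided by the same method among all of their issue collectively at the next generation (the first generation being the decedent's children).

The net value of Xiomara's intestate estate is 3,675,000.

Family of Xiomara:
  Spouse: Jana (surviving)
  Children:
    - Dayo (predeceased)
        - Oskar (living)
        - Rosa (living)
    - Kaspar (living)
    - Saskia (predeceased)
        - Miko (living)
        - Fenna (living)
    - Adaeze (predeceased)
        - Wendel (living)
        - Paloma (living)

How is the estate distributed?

Jana first takes 75,000, leaving a balance of 3,600,000. Jana then takes two-fifths of the balance (1,440,000), for a total of 1,515,000. The remaining 2,160,000 passes to the descendants.
The descendants' portion (2,160,000) is divided at the children's generation into 4 shares of 540,000. Kaspar takes 540,000. The 3 shares of the deceased (Dayo, Saskia, and Adaeze) are combined into a pool of 1,620,000.
That pool (1,620,000) is divided at the grandchildren's generation equally among Oskar, Rosa, Miko, Fenna, Wendel, and Paloma: 270,000 each.

Jana: 1,515,000; Oskar: 270,000; Rosa: 270,000; Kaspar: 540,000; Miko: 270,000; Fenna: 270,000; Wendel: 270,000; Paloma: 270,000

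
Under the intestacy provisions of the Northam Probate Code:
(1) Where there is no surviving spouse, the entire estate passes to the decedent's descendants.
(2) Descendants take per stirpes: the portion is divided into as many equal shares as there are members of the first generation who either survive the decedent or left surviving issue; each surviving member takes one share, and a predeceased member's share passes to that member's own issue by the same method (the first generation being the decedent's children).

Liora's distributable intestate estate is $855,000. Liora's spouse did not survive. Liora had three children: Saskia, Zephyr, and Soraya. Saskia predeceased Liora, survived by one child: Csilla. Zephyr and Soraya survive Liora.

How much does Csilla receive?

The entire $855,000 passes to the descendants.
That amount ($855,000) is divided into 3 shares of $285,000: Zephyr and Soraya each take $285,000; Saskia's $285,000 share passes to Saskia's issue.
Saskia's share ($285,000) passes entirely to Csilla.

Csilla receives $285,000.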